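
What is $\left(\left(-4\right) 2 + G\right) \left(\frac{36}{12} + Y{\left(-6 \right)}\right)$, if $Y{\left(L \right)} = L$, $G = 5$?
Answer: $9$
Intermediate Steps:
$\left(\left(-4\right) 2 + G\right) \left(\frac{36}{12} + Y{\left(-6 \right)}\right) = \left(\left(-4\right) 2 + 5\right) \left(\frac{36}{12} - 6\right) = \left(-8 + 5\right) \left(36 \cdot \frac{1}{12} - 6\right) = - 3 \left(3 - 6\right) = \left(-3\right) \left(-3\right) = 9$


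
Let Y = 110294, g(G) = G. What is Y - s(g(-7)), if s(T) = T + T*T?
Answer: 110252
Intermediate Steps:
s(T) = T + T²
Y - s(g(-7)) = 110294 - (-7)*(1 - 7) = 110294 - (-7)*(-6) = 110294 - 1*42 = 110294 - 42 = 110252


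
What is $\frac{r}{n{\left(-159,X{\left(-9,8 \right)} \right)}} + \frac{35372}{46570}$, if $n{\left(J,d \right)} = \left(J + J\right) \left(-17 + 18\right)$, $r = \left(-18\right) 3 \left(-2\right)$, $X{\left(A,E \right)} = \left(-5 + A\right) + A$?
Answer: $\frac{518228}{1234105} \approx 0.41992$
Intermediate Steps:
$X{\left(A,E \right)} = -5 + 2 A$
$r = 108$ ($r = \left(-54\right) \left(-2\right) = 108$)
$n{\left(J,d \right)} = 2 J$ ($n{\left(J,d \right)} = 2 J 1 = 2 J$)
$\frac{r}{n{\left(-159,X{\left(-9,8 \right)} \right)}} + \frac{35372}{46570} = \frac{108}{2 \left(-159\right)} + \frac{35372}{46570} = \frac{108}{-318} + 35372 \cdot \frac{1}{46570} = 108 \left(- \frac{1}{318}\right) + \frac{17686}{23285} = - \frac{18}{53} + \frac{17686}{23285} = \frac{518228}{1234105}$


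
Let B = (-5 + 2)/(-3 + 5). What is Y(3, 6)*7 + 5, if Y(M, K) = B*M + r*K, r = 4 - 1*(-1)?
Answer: 367/2 ≈ 183.50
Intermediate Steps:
B = -3/2 ≈ -1.5000
r = 5 (r = 4 + 1 = 5)
Y(M, K) = 5*K - 3*M/2 (Y(M, K) = -3*M/2 + 5*K = 5*K - 3*M/2)
Y(3, 6)*7 + 5 = (5*6 - 3/2*3)*7 + 5 = (30 - 9/2)*7 + 5 = (51/2)*7 + 5 = 357/2 + 5 = 367/2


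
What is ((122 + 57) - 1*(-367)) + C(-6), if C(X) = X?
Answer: 540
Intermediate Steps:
((122 + 57) - 1*(-367)) + C(-6) = ((122 + 57) - 1*(-367)) - 6 = (179 + 367) - 6 = 546 - 6 = 540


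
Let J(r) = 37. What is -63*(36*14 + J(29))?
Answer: -34083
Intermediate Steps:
-63*(36*14 + J(29)) = -63*(36*14 + 37) = -63*(504 + 37) = -63*541 = -34083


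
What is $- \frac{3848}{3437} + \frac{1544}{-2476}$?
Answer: $- \frac{3708594}{2127503} \approx -1.7432$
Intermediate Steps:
$- \frac{3848}{3437} + \frac{1544}{-2476} = \left(-3848\right) \frac{1}{3437} + 1544 \left(- \frac{1}{2476}\right) = - \frac{3848}{3437} - \frac{386}{619} = - \frac{3708594}{2127503}$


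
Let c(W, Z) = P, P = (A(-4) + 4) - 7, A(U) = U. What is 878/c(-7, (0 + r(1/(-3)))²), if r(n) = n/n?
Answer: -878/7 ≈ -125.43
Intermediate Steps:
r(n) = 1
P = -7 (P = (-4 + 4) - 7 = 0 - 7 = -7)
c(W, Z) = -7
878/c(-7, (0 + r(1/(-3)))²) = 878/(-7) = 878*(-⅐) = -878/7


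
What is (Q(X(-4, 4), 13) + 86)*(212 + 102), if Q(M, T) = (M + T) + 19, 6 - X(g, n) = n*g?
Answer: 43960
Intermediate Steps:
X(g, n) = 6 - g*n (X(g, n) = 6 - n*g = 6 - g*n)
Q(M, T) = 19 + M + T
(Q(X(-4, 4), 13) + 86)*(212 + 102) = ((19 + (6 - 1*(-4)*4) + 13) + 86)*(212 + 102) = ((19 + (6 + 16) + 13) + 86)*314 = ((19 + 22 + 13) + 86)*314 = (54 + 86)*314 = 140*314 = 43960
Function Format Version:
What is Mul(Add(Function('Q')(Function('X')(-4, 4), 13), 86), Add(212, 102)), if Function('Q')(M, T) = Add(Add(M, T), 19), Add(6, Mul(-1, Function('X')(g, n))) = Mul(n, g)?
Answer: 43960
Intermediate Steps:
Function('X')(g, n) = Add(6, Mul(-1, g, n)) (Function('X')(g, n) = Add(6, Mul(-1, Mul(n, g))) = Add(6, Mul(-1, Mul(g, n))) = Add(6, Mul(-1, g, n)))
Function('Q')(M, T) = Add(19, M, T)
Mul(Add(Function('Q')(Function('X')(-4, 4), 13), 86), Add(212, 102)) = Mul(Add(Add(19, Add(6, Mul(-1, -4, 4)), 13), 86), Add(212, 102)) = Mul(Add(Add(19, Add(6, 16), 13), 86), 314) = Mul(Add(Add(19, 22, 13), 86), 314) = Mul(Add(54, 86), 314) = Mul(140, 314) = 43960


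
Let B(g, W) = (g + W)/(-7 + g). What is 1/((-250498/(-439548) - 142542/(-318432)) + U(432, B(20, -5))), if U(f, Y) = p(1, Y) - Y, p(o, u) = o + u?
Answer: 5831922864/11766115787 ≈ 0.49565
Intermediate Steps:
B(g, W) = (W + g)/(-7 + g)
U(f, Y) = 1 (U(f, Y) = (1 + Y) - Y = 1)
1/((-250498/(-439548) - 142542/(-318432)) + U(432, B(20, -5))) = 1/((-250498/(-439548) - 142542/(-318432)) + 1) = 1/((-250498*(-1/439548) - 142542*(-1/318432)) + 1) = 1/((125249/219774 + 23757/53072) + 1) = 1/(5934192923/5831922864 + 1) = 1/(11766115787/5831922864) = 5831922864/11766115787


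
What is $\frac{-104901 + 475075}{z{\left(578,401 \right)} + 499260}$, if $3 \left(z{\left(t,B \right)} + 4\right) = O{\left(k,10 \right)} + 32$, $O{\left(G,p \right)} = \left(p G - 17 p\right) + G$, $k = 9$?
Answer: $\frac{370174}{499243} \approx 0.74147$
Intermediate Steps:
$O{\left(G,p \right)} = G - 17 p + G p$ ($O{\left(G,p \right)} = \left(G p - 17 p\right) + G = \left(- 17 p + G p\right) + G = G - 17 p + G p$)
$z{\left(t,B \right)} = -17$ ($z{\left(t,B \right)} = -4 + \frac{\left(9 - 170 + 9 \cdot 10\right) + 32}{3} = -4 + \frac{\left(9 - 170 + 90\right) + 32}{3} = -4 + \frac{-71 + 32}{3} = -4 + \frac{1}{3} \left(-39\right) = -4 - 13 = -17$)
$\frac{-104901 + 475075}{z{\left(578,401 \right)} + 499260} = \frac{-104901 + 475075}{-17 + 499260} = \frac{370174}{499243}$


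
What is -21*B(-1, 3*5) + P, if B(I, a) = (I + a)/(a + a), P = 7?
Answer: -14/5 ≈ -2.8000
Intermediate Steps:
B(I, a) = (I + a)/(2*a) (B(I, a) = (I + a)/((2*a)) = (I + a)*(1/(2*a)) = (I + a)/(2*a))
-21*B(-1, 3*5) + P = -21*(-1 + 3*5)/(2*(3*5)) + 7 = -21*(-1 + 15)/(2*15) + 7 = -21*14/(2*15) + 7 = -21*7/15 + 7 = -49/5 + 7 = -14/5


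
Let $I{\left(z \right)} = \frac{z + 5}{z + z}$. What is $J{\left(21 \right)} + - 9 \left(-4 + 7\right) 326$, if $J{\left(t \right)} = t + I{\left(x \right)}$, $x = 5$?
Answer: $-8780$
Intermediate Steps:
$I{\left(z \right)} = \frac{5 + z}{2 z}$
$J{\left(t \right)} = 1 + t$ ($J{\left(t \right)} = t + \frac{5 + 5}{2 \cdot 5} = t + \frac{1}{2} \cdot \frac{1}{5} \cdot 10 = t + 1 = 1 + t$)
$J{\left(21 \right)} + - 9 \left(-4 + 7\right) 326 = \left(1 + 21\right) + - 9 \left(-4 + 7\right) 326 = 22 + \left(-9\right) 3 \cdot 326 = 22 - 8802 = -8780$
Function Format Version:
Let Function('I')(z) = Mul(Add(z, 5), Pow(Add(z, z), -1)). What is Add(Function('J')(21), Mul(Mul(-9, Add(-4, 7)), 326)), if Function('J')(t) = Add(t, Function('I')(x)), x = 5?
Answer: -8780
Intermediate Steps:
Function('I')(z) = Mul(Rational(1, 2), Pow(z, -1), Add(5, z)) (Function('I')(z) = Mul(Add(5, z), Pow(Mul(2, z), -1)) = Mul(Add(5, z), Mul(Rational(1, 2), Pow(z, -1))) = Mul(Rational(1, 2), Pow(z, -1), Add(5, z)))
Function('J')(t) = Add(1, t) (Function('J')(t) = Add(t, Mul(Rational(1, 2), Pow(5, -1), Add(5, 5))) = Add(t, Mul(Rational(1, 2), Rational(1, 5), 10)) = Add(t, 1) = Add(1, t))
Add(Function('J')(21), Mul(Mul(-9, Add(-4, 7)), 326)) = Add(Add(1, 21), Mul(Mul(-9, Add(-4, 7)), 326)) = Add(22, Mul(Mul(-9, 3), 326)) = Add(22, Mul(-27, 326)) = Add(22, -8802) = -8780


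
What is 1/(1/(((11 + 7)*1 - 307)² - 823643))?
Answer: -740122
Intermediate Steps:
1/(1/(((11 + 7)*1 - 307)² - 823643)) = 1/(1/((18*1 - 307)² - 823643)) = 1/(1/((18 - 307)² - 823643)) = 1/(1/((-289)² - 823643)) = 1/(1/(83521 - 823643)) = 1/(1/(-740122)) = 1/(-1/740122) = -740122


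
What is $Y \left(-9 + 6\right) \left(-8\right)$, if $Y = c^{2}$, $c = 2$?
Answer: $96$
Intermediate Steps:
$Y = 4$ ($Y = 2^{2} = 4$)
$Y \left(-9 + 6\right) \left(-8\right) = 4 \left(-9 + 6\right) \left(-8\right) = 4 \left(\left(-3\right) \left(-8\right)\right) = 4 \cdot 24 = 96$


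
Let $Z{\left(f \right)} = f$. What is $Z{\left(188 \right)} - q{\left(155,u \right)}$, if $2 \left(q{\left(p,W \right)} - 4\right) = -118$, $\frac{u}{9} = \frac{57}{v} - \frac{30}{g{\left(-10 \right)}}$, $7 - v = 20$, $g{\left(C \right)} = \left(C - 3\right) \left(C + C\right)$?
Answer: $243$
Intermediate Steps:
$g{\left(C \right)} = 2 C \left(-3 + C\right)$ ($g{\left(C \right)} = \left(-3 + C\right) 2 C = 2 C \left(-3 + C\right)$)
$v = -13$ ($v = 7 - 20 = -13$)
$u = - \frac{81}{2}$ ($u = 9 \left(\frac{57}{-13} - \frac{30}{2 \left(-10\right) \left(-3 - 10\right)}\right) = 9 \left(57 \left(- \frac{1}{13}\right) - \frac{30}{2 \left(-10\right) \left(-13\right)}\right) = 9 \left(- \frac{57}{13} - \frac{30}{260}\right) = 9 \left(- \frac{57}{13} - \frac{3}{26}\right) = 9 \left(- \frac{9}{2}\right) = - \frac{81}{2} \approx -40.5$)
$q{\left(p,W \right)} = -55$ ($q{\left(p,W \right)} = 4 + \frac{1}{2} \left(-118\right) = 4 - 59 = -55$)
$Z{\left(188 \right)} - q{\left(155,u \right)} = 188 - -55 = 188 + 55 = 243$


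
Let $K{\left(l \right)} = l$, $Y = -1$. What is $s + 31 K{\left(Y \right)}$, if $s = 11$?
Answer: $-20$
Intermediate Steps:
$s + 31 K{\left(Y \right)} = 11 + 31 \left(-1\right) = 11 - 31 = -20$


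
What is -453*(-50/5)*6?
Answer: 27180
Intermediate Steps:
-453*(-50/5)*6 = -453*(-10*1)*6 = -(-4530)*6 = -453*(-60) = 27180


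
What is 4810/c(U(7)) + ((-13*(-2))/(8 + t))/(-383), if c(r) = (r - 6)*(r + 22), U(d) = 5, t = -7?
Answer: -1842932/10341 ≈ -178.22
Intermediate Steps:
c(r) = (-6 + r)*(22 + r)
4810/c(U(7)) + ((-13*(-2))/(8 + t))/(-383) = 4810/(-132 + 5**2 + 16*5) + ((-13*(-2))/(8 - 7))/(-383) = 4810/(-132 + 25 + 80) + (26/1)*(-1/383) = 4810/(-27) + (26*1)*(-1/383) = 4810*(-1/27) + 26*(-1/383) = -4810/27 - 26/383 = -1842932/10341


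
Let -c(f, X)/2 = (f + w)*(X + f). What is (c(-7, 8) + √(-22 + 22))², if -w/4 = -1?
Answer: 36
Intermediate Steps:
w = 4 (w = -4*(-1) = 4)
c(f, X) = -2*(4 + f)*(X + f) (c(f, X) = -2*(f + 4)*(X + f) = -2*(4 + f)*(X + f))
(c(-7, 8) + √(-22 + 22))² = ((-8*8 - 8*(-7) - 2*(-7)² - 2*8*(-7)) + √(-22 + 22))² = ((-64 + 56 - 2*49 + 112) + √0)² = ((-64 + 56 - 98 + 112) + 0)² = (6 + 0)² = 6² = 36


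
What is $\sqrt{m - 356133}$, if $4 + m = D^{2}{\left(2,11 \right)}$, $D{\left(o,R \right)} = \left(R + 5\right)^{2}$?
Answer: $3 i \sqrt{32289} \approx 539.07 i$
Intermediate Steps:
$D{\left(o,R \right)} = \left(5 + R\right)^{2}$
$m = 65532$ ($m = -4 + \left(\left(5 + 11\right)^{2}\right)^{2} = -4 + \left(16^{2}\right)^{2} = -4 + 256^{2} = -4 + 65536 = 65532$)
$\sqrt{m - 356133} = \sqrt{65532 - 356133} = \sqrt{-290601} = 3 i \sqrt{32289}$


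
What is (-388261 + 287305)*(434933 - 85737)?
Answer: -35253431376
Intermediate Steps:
(-388261 + 287305)*(434933 - 85737) = -100956*349196 = -35253431376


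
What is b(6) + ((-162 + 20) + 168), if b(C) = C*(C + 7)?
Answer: 104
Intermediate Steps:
b(C) = C*(7 + C)
b(6) + ((-162 + 20) + 168) = 6*(7 + 6) + ((-162 + 20) + 168) = 6*13 + (-142 + 168) = 78 + 26 = 104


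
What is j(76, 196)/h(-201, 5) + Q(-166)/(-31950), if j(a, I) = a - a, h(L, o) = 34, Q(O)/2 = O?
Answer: 166/15975 ≈ 0.010391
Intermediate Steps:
Q(O) = 2*O
j(a, I) = 0
j(76, 196)/h(-201, 5) + Q(-166)/(-31950) = 0/34 + (2*(-166))/(-31950) = 0*(1/34) - 332*(-1/31950) = 0 + 166/15975 = 166/15975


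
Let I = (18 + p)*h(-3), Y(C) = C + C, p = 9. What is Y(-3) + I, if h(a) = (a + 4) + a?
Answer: -60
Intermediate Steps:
h(a) = 4 + 2*a (h(a) = (4 + a) + a = 4 + 2*a)
Y(C) = 2*C
I = -54 (I = (18 + 9)*(4 + 2*(-3)) = 27*(4 - 6) = 27*(-2) = -54)
Y(-3) + I = 2*(-3) - 54 = -6 - 54 = -60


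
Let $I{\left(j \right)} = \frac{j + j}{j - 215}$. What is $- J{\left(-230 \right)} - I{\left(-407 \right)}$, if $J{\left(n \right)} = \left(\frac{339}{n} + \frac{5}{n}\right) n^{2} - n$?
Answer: $\frac{24534383}{311} \approx 78889.0$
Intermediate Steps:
$I{\left(j \right)} = \frac{2 j}{-215 + j}$
$J{\left(n \right)} = 343 n$ ($J{\left(n \right)} = \frac{344}{n} n^{2} - n = 344 n - n = 343 n$)
$- J{\left(-230 \right)} - I{\left(-407 \right)} = - 343 \left(-230\right) - 2 \left(-407\right) \frac{1}{-215 - 407} = \left(-1\right) \left(-78890\right) - 2 \left(-407\right) \frac{1}{-622} = 78890 - 2 \left(-407\right) \left(- \frac{1}{622}\right) = 78890 - \frac{407}{311} = \frac{24534383}{311}$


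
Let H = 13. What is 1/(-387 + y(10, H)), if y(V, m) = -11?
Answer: -1/398 ≈ -0.0025126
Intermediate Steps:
1/(-387 + y(10, H)) = 1/(-387 - 11) = 1/(-398) = -1/398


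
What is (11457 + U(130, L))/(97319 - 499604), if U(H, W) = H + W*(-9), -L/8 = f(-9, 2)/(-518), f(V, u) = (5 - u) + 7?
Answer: -230821/8014755 ≈ -0.028800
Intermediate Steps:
f(V, u) = 12 - u
L = 40/259 (L = -8*(12 - 1*2)/(-518) = -8*(12 - 2)*(-1)/518 = -80*(-1)/518 = -8*(-5/259) = 40/259 ≈ 0.15444)
U(H, W) = H - 9*W
(11457 + U(130, L))/(97319 - 499604) = (11457 + (130 - 9*40/259))/(97319 - 499604) = (11457 + (130 - 360/259))/(-402285) = (11457 + 33310/259)*(-1/402285) = (3000673/259)*(-1/402285) = -230821/8014755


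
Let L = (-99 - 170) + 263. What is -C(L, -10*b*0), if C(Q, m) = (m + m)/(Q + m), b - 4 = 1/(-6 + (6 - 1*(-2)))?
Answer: 0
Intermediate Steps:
L = -6 (L = -269 + 263 = -6)
b = 9/2 (b = 4 + 1/(-6 + (6 - 1*(-2))) = 4 + 1/(-6 + (6 + 2)) = 4 + 1/(-6 + 8) = 4 + 1/2 = 4 + ½ = 9/2 ≈ 4.5000)
C(Q, m) = 2*m/(Q + m) (C(Q, m) = (2*m)/(Q + m) = 2*m/(Q + m))
-C(L, -10*b*0) = -2*-10*9/2*0/(-6 - 10*9/2*0) = -2*(-45*0)/(-6 - 45*0) = -2*0/(-6 + 0) = -2*0/(-6) = -2*0*(-1)/6 = -1*0 = 0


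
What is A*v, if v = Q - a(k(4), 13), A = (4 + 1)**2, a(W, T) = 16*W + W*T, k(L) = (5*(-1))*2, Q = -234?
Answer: 1400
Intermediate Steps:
k(L) = -10 (k(L) = -5*2 = -10)
a(W, T) = 16*W + T*W
A = 25 (A = 5**2 = 25)
v = 56 (v = -234 - (-10)*(16 + 13) = -234 - (-10)*29 = -234 - 1*(-290) = -234 + 290 = 56)
A*v = 25*56 = 1400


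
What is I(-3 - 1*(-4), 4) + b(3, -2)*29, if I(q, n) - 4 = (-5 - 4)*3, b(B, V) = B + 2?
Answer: 122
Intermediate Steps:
b(B, V) = 2 + B
I(q, n) = -23 (I(q, n) = 4 + (-5 - 4)*3 = 4 - 9*3 = 4 - 27 = -23)
I(-3 - 1*(-4), 4) + b(3, -2)*29 = -23 + (2 + 3)*29 = -23 + 5*29 = -23 + 145 = 122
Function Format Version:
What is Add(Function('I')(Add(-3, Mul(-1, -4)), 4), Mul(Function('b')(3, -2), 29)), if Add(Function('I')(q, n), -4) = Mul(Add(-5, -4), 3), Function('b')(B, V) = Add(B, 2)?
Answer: 122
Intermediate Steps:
Function('b')(B, V) = Add(2, B)
Function('I')(q, n) = -23 (Function('I')(q, n) = Add(4, Mul(Add(-5, -4), 3)) = Add(4, Mul(-9, 3)) = Add(4, -27) = -23)
Add(Function('I')(Add(-3, Mul(-1, -4)), 4), Mul(Function('b')(3, -2), 29)) = Add(-23, Mul(Add(2, 3), 29)) = Add(-23, Mul(5, 29)) = Add(-23, 145) = 122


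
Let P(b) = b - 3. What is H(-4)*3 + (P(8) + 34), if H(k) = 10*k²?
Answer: 519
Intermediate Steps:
P(b) = -3 + b
H(-4)*3 + (P(8) + 34) = (10*(-4)²)*3 + ((-3 + 8) + 34) = (10*16)*3 + (5 + 34) = 160*3 + 39 = 480 + 39 = 519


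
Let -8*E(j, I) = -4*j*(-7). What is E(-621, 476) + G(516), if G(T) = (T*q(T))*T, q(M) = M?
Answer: 274780539/2 ≈ 1.3739e+8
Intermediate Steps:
E(j, I) = -7*j/2 (E(j, I) = -(-4*j)*(-7)/8 = -7*j/2)
G(T) = T³ (G(T) = (T*T)*T = T²*T = T³)
E(-621, 476) + G(516) = -7/2*(-621) + 516³ = 4347/2 + 137388096 = 274780539/2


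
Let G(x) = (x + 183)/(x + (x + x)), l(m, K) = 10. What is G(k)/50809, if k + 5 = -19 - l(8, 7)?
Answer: -1/34782 ≈ -2.8751e-5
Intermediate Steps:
k = -34 (k = -5 + (-19 - 1*10) = -5 + (-19 - 10) = -5 - 29 = -34)
G(x) = (183 + x)/(3*x) (G(x) = (183 + x)/(x + 2*x) = (183 + x)/((3*x)) = (183 + x)*(1/(3*x)) = (183 + x)/(3*x))
G(k)/50809 = ((⅓)*(183 - 34)/(-34))/50809 = ((⅓)*(-1/34)*149)*(1/50809) = -149/102*1/50809 = -1/34782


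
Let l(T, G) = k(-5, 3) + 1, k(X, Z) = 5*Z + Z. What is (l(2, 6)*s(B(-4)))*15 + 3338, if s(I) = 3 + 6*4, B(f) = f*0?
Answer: 11033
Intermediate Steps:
k(X, Z) = 6*Z
B(f) = 0
s(I) = 27 (s(I) = 3 + 24 = 27)
l(T, G) = 19 (l(T, G) = 6*3 + 1 = 18 + 1 = 19)
(l(2, 6)*s(B(-4)))*15 + 3338 = (19*27)*15 + 3338 = 513*15 + 3338 = 7695 + 3338 = 11033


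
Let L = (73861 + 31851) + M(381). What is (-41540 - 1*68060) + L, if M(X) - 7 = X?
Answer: -3500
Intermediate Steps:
M(X) = 7 + X
L = 106100 (L = (73861 + 31851) + (7 + 381) = 105712 + 388 = 106100)
(-41540 - 1*68060) + L = (-41540 - 1*68060) + 106100 = (-41540 - 68060) + 106100 = -109600 + 106100 = -3500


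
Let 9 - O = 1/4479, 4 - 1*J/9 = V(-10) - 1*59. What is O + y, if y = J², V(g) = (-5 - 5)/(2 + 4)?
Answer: 1517185106/4479 ≈ 3.3873e+5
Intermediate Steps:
V(g) = -5/3 (V(g) = -10/6 = -10*⅙ = -5/3)
J = 582 (J = 36 - 9*(-5/3 - 1*59) = 36 - 9*(-5/3 - 59) = 36 - 9*(-182/3) = 36 + 546 = 582)
O = 40310/4479 (O = 9 - 1/4479 = 40310/4479 ≈ 8.9998)
y = 338724 (y = 582² = 338724)
O + y = 40310/4479 + 338724 = 1517185106/4479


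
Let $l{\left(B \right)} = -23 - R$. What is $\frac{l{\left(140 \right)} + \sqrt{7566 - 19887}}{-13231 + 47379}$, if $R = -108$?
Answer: $\frac{85}{34148} + \frac{111 i}{34148} \approx 0.0024892 + 0.0032506 i$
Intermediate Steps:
$l{\left(B \right)} = 85$ ($l{\left(B \right)} = -23 - -108 = -23 + 108 = 85$)
$\frac{l{\left(140 \right)} + \sqrt{7566 - 19887}}{-13231 + 47379} = \frac{85 + \sqrt{7566 - 19887}}{-13231 + 47379} = \frac{85 + \sqrt{7566 - 19887}}{34148} = \left(85 + \sqrt{7566 - 19887}\right) \frac{1}{34148} = \left(85 + \sqrt{-12321}\right) \frac{1}{34148} = \left(85 + 111 i\right) \frac{1}{34148} = \frac{85}{34148} + \frac{111 i}{34148}$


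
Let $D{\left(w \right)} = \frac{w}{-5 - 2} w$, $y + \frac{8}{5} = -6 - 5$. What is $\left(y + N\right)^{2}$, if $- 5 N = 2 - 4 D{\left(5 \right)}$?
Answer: $\frac{12321}{49} \approx 251.45$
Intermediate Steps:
$y = - \frac{63}{5}$ ($y = - \frac{8}{5} - 11 = - \frac{63}{5} \approx -12.6$)
$D{\left(w \right)} = - \frac{w^{2}}{7}$ ($D{\left(w \right)} = \frac{w}{-7} w = - \frac{w}{7} w = - \frac{w^{2}}{7}$)
$N = - \frac{114}{35}$ ($N = - \frac{2 - 4 \left(- \frac{5^{2}}{7}\right)}{5} = - \frac{2 - 4 \left(\left(- \frac{1}{7}\right) 25\right)}{5} = - \frac{2 - - \frac{100}{7}}{5} = - \frac{2 + \frac{100}{7}}{5} = \left(- \frac{1}{5}\right) \frac{114}{7} = - \frac{114}{35} \approx -3.2571$)
$\left(y + N\right)^{2} = \left(- \frac{63}{5} - \frac{114}{35}\right)^{2} = \left(- \frac{111}{7}\right)^{2} = \frac{12321}{49}$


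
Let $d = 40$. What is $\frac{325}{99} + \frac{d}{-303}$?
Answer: $\frac{31505}{9999} \approx 3.1508$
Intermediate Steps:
$\frac{325}{99} + \frac{d}{-303} = \frac{325}{99} + \frac{40}{-303} = 325 \cdot \frac{1}{99} + 40 \left(- \frac{1}{303}\right) = \frac{325}{99} - \frac{40}{303} = \frac{31505}{9999}$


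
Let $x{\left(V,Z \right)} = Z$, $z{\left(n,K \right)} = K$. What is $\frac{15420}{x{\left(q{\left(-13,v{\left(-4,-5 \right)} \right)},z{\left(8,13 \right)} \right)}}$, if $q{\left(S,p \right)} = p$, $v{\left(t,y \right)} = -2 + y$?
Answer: $\frac{15420}{13} \approx 1186.2$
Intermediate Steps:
$\frac{15420}{x{\left(q{\left(-13,v{\left(-4,-5 \right)} \right)},z{\left(8,13 \right)} \right)}} = \frac{15420}{13}$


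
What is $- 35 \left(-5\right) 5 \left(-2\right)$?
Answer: $-1750$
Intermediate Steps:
$- 35 \left(-5\right) 5 \left(-2\right) = - 35 \left(\left(-25\right) \left(-2\right)\right) = \left(-35\right) 50 = -1750$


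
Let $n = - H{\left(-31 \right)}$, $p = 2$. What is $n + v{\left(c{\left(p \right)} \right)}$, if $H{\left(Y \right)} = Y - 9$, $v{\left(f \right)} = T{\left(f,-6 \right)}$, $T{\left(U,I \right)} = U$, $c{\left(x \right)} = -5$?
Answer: $35$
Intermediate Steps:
$v{\left(f \right)} = f$
$H{\left(Y \right)} = -9 + Y$ ($H{\left(Y \right)} = Y - 9 = -9 + Y$)
$n = 40$ ($n = - (-9 - 31) = \left(-1\right) \left(-40\right) = 40$)
$n + v{\left(c{\left(p \right)} \right)} = 40 - 5 = 35$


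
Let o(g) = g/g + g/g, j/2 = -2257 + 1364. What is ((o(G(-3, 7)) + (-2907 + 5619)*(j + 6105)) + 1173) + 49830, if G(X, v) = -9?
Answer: 11764133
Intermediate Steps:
j = -1786 (j = 2*(-2257 + 1364) = 2*(-893) = -1786)
o(g) = 2 (o(g) = 1 + 1 = 2)
((o(G(-3, 7)) + (-2907 + 5619)*(j + 6105)) + 1173) + 49830 = ((2 + (-2907 + 5619)*(-1786 + 6105)) + 1173) + 49830 = ((2 + 2712*4319) + 1173) + 49830 = ((2 + 11713128) + 1173) + 49830 = (11713130 + 1173) + 49830 = 11714303 + 49830 = 11764133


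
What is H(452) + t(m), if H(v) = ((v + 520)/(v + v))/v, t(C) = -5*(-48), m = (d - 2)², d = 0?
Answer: 24516723/102152 ≈ 240.00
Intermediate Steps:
m = 4 (m = (0 - 2)² = (-2)² = 4)
t(C) = 240
H(v) = (520 + v)/(2*v²) (H(v) = ((520 + v)/((2*v)))/v = ((520 + v)*(1/(2*v)))/v = ((520 + v)/(2*v))/v = (520 + v)/(2*v²))
H(452) + t(m) = (½)*(520 + 452)/452² + 240 = (½)*(1/204304)*972 + 240 = 243/102152 + 240 = 24516723/102152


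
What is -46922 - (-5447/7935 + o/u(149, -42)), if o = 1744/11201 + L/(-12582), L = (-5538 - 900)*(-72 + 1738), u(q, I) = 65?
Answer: -329623351742353/7023060603 ≈ -46934.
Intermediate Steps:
L = -10725708 (L = -6438*1666 = -10725708)
o = 20026766386/23488497 (o = 1744/11201 - 10725708/(-12582) = 1744*(1/11201) - 10725708*(-1/12582) = 1744/11201 + 1787618/2097 = 20026766386/23488497 ≈ 852.62)
-46922 - (-5447/7935 + o/u(149, -42)) = -46922 - (-5447/7935 + (20026766386/23488497)/65) = -46922 - (-5447*1/7935 + (20026766386/23488497)*(1/65)) = -46922 - (-5447/7935 + 20026766386/1526752305) = -46922 - 1*87302128387/7023060603 = -46922 - 87302128387/7023060603 = -329623351742353/7023060603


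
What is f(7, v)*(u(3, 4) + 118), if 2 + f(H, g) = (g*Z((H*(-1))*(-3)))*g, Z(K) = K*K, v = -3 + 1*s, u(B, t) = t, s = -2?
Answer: 1344806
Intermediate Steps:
v = -5 (v = -3 + 1*(-2) = -3 - 2 = -5)
Z(K) = K**2
f(H, g) = -2 + 9*H**2*g**2 (f(H, g) = -2 + (g*((H*(-1))*(-3))**2)*g = -2 + (g*(-H*(-3))**2)*g = -2 + (g*(3*H)**2)*g = -2 + (g*(9*H**2))*g = -2 + (9*g*H**2)*g = -2 + 9*H**2*g**2)
f(7, v)*(u(3, 4) + 118) = (-2 + 9*7**2*(-5)**2)*(4 + 118) = (-2 + 9*49*25)*122 = (-2 + 11025)*122 = 11023*122 = 1344806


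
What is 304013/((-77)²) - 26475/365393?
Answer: 2263821466/44212553 ≈ 51.203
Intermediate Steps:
304013/((-77)²) - 26475/365393 = 304013/5929 - 26475*1/365393 = 304013*(1/5929) - 26475/365393 = 304013/5929 - 26475/365393 = 2263821466/44212553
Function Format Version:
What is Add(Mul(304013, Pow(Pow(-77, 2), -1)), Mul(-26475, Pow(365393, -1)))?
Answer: Rational(2263821466, 44212553) ≈ 51.203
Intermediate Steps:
Add(Mul(304013, Pow(Pow(-77, 2), -1)), Mul(-26475, Pow(365393, -1))) = Add(Mul(304013, Pow(5929, -1)), Mul(-26475, Rational(1, 365393))) = Add(Mul(304013, Rational(1, 5929)), Rational(-26475, 365393)) = Add(Rational(304013, 5929), Rational(-26475, 365393)) = Rational(2263821466, 44212553)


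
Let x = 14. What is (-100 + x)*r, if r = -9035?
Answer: 777010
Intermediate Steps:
(-100 + x)*r = (-100 + 14)*(-9035) = -86*(-9035) = 777010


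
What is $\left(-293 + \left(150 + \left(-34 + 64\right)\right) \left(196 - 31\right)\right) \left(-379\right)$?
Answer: $-11145253$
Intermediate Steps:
$\left(-293 + \left(150 + \left(-34 + 64\right)\right) \left(196 - 31\right)\right) \left(-379\right) = \left(-293 + \left(150 + 30\right) 165\right) \left(-379\right) = \left(-293 + 180 \cdot 165\right) \left(-379\right) = \left(-293 + 29700\right) \left(-379\right) = 29407 \left(-379\right) = -11145253$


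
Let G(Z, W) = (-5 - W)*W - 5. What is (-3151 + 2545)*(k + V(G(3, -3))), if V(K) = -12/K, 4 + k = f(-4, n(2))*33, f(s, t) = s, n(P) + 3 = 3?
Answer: 89688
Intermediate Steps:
n(P) = 0 (n(P) = -3 + 3 = 0)
k = -136 (k = -4 - 4*33 = -4 - 132 = -136)
G(Z, W) = -5 + W*(-5 - W) (G(Z, W) = W*(-5 - W) - 5 = -5 + W*(-5 - W))
(-3151 + 2545)*(k + V(G(3, -3))) = (-3151 + 2545)*(-136 - 12/(-5 - 1*(-3)² - 5*(-3))) = -606*(-136 - 12/(-5 - 1*9 + 15)) = -606*(-136 - 12/(-5 - 9 + 15)) = -606*(-136 - 12/1) = -606*(-136 - 12*1) = -606*(-136 - 12) = -606*(-148) = 89688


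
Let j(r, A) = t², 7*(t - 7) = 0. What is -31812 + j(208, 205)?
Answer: -31763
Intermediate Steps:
t = 7 (t = 7 + (⅐)*0 = 7 + 0 = 7)
j(r, A) = 49 (j(r, A) = 7² = 49)
-31812 + j(208, 205) = -31812 + 49 = -31763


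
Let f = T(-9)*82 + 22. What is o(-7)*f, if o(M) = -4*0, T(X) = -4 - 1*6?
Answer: 0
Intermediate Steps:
T(X) = -10 (T(X) = -4 - 6 = -10)
o(M) = 0
f = -798 (f = -10*82 + 22 = -820 + 22 = -798)
o(-7)*f = 0*(-798) = 0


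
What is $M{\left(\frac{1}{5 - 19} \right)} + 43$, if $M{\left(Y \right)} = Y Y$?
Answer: $\frac{8429}{196} \approx 43.005$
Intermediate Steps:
$M{\left(Y \right)} = Y^{2}$
$M{\left(\frac{1}{5 - 19} \right)} + 43 = \left(\frac{1}{5 - 19}\right)^{2} + 43 = \left(\frac{1}{-14}\right)^{2} + 43 = \left(- \frac{1}{14}\right)^{2} + 43 = \frac{1}{196} + 43 = \frac{8429}{196}$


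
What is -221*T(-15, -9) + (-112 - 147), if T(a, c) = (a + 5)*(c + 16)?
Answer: 15211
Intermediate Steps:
T(a, c) = (5 + a)*(16 + c)
-221*T(-15, -9) + (-112 - 147) = -221*(80 + 5*(-9) + 16*(-15) - 15*(-9)) + (-112 - 147) = -221*(80 - 45 - 240 + 135) - 259 = -221*(-70) - 259 = 15470 - 259 = 15211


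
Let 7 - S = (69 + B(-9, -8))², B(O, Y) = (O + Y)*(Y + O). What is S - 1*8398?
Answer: -136555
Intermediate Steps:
B(O, Y) = (O + Y)² (B(O, Y) = (O + Y)*(O + Y) = (O + Y)²)
S = -128157 (S = 7 - (69 + (-9 - 8)²)² = 7 - (69 + (-17)²)² = 7 - (69 + 289)² = 7 - 1*358² = 7 - 1*128164 = 7 - 128164 = -128157)
S - 1*8398 = -128157 - 1*8398 = -128157 - 8398 = -136555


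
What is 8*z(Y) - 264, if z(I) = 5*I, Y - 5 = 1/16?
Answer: -123/2 ≈ -61.500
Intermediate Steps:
Y = 81/16 (Y = 5 + 1/16 = 81/16 ≈ 5.0625)
8*z(Y) - 264 = 8*(5*(81/16)) - 264 = 8*(405/16) - 264 = 405/2 - 264 = -123/2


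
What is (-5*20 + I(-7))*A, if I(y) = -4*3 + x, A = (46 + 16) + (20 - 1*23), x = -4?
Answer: -6844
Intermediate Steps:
A = 59 (A = 62 + (20 - 23) = 62 - 3 = 59)
I(y) = -16 (I(y) = -4*3 - 4 = -12 - 4 = -16)
(-5*20 + I(-7))*A = (-5*20 - 16)*59 = (-100 - 16)*59 = -116*59 = -6844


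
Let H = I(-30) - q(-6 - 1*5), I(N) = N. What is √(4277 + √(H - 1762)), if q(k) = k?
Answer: √(4277 + I*√1781) ≈ 65.4 + 0.3226*I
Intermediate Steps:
H = -19 (H = -30 - (-6 - 1*5) = -30 - (-6 - 5) = -30 - 1*(-11) = -30 + 11 = -19)
√(4277 + √(H - 1762)) = √(4277 + √(-19 - 1762)) = √(4277 + √(-1781)) = √(4277 + I*√1781)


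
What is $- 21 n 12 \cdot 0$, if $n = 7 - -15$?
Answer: $0$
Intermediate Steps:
$n = 22$ ($n = 7 + 15 = 22$)
$- 21 n 12 \cdot 0 = \left(-21\right) 22 \cdot 12 \cdot 0 = \left(-462\right) 0 = 0$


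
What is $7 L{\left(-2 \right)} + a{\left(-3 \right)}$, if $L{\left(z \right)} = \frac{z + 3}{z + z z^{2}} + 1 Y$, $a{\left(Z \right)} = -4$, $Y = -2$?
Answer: $- \frac{187}{10} \approx -18.7$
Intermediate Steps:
$L{\left(z \right)} = -2 + \frac{3 + z}{z + z^{3}}$ ($L{\left(z \right)} = \frac{z + 3}{z + z z^{2}} + 1 \left(-2\right) = \frac{3 + z}{z + z^{3}} - 2 = -2 + \frac{3 + z}{z + z^{3}}$)
$7 L{\left(-2 \right)} + a{\left(-3 \right)} = 7 \frac{3 - -2 - 2 \left(-2\right)^{3}}{-2 + \left(-2\right)^{3}} - 4 = 7 \frac{3 + 2 - -16}{-2 - 8} - 4 = 7 \frac{3 + 2 + 16}{-10} - 4 = 7 \left(\left(- \frac{1}{10}\right) 21\right) - 4 = 7 \left(- \frac{21}{10}\right) - 4 = - \frac{147}{10} - 4 = - \frac{187}{10}$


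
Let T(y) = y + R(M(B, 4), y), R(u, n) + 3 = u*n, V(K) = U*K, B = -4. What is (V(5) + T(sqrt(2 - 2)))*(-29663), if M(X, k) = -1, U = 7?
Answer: -949216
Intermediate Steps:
V(K) = 7*K
R(u, n) = -3 + n*u (R(u, n) = -3 + u*n = -3 + n*u)
T(y) = -3 (T(y) = y + (-3 + y*(-1)) = y + (-3 - y) = -3)
(V(5) + T(sqrt(2 - 2)))*(-29663) = (7*5 - 3)*(-29663) = (35 - 3)*(-29663) = 32*(-29663) = -949216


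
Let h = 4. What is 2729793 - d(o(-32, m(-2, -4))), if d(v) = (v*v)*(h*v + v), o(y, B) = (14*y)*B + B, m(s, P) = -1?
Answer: -443843322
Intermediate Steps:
o(y, B) = B + 14*B*y (o(y, B) = 14*B*y + B = B + 14*B*y)
d(v) = 5*v³ (d(v) = (v*v)*(4*v + v) = v²*(5*v) = 5*v³)
2729793 - d(o(-32, m(-2, -4))) = 2729793 - 5*(-(1 + 14*(-32)))³ = 2729793 - 5*(-(1 - 448))³ = 2729793 - 5*(-1*(-447))³ = 2729793 - 5*447³ = 2729793 - 5*89314623 = 2729793 - 1*446573115 = 2729793 - 446573115 = -443843322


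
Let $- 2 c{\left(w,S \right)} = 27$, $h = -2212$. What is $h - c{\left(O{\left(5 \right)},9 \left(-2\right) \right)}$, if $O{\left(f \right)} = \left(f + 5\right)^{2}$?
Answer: $- \frac{4397}{2} \approx -2198.5$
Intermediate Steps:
$O{\left(f \right)} = \left(5 + f\right)^{2}$
$c{\left(w,S \right)} = - \frac{27}{2}$ ($c{\left(w,S \right)} = \left(- \frac{1}{2}\right) 27 = - \frac{27}{2}$)
$h - c{\left(O{\left(5 \right)},9 \left(-2\right) \right)} = -2212 - - \frac{27}{2} = -2212 + \frac{27}{2} = - \frac{4397}{2}$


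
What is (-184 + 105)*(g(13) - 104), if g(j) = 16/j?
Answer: 105544/13 ≈ 8118.8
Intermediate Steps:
(-184 + 105)*(g(13) - 104) = (-184 + 105)*(16/13 - 104) = -79*(16*(1/13) - 104) = -79*(16/13 - 104) = -79*(-1336/13) = 105544/13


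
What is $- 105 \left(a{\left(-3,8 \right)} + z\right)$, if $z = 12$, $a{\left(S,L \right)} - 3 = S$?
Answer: $-1260$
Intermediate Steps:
$a{\left(S,L \right)} = 3 + S$
$- 105 \left(a{\left(-3,8 \right)} + z\right) = - 105 \left(\left(3 - 3\right) + 12\right) = - 105 \left(0 + 12\right) = \left(-105\right) 12 = -1260$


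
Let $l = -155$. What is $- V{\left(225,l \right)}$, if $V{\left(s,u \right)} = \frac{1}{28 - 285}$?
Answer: $\frac{1}{257} \approx 0.0038911$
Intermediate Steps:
$V{\left(s,u \right)} = - \frac{1}{257}$ ($V{\left(s,u \right)} = \frac{1}{-257} = - \frac{1}{257}$)
$- V{\left(225,l \right)} = \left(-1\right) \left(- \frac{1}{257}\right) = \frac{1}{257}$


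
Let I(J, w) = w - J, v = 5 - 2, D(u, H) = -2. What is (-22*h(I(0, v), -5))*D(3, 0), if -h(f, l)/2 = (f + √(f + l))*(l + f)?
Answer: 528 + 176*I*√2 ≈ 528.0 + 248.9*I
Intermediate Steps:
v = 3
h(f, l) = -2*(f + l)*(f + √(f + l)) (h(f, l) = -2*(f + √(f + l))*(l + f) = -2*(f + √(f + l))*(f + l) = -2*(f + l)*(f + √(f + l)))
(-22*h(I(0, v), -5))*D(3, 0) = -22*(-2*(3 - 1*0)² - 2*(3 - 1*0)*(-5) - 2*(3 - 1*0)*√((3 - 1*0) - 5) - 2*(-5)*√((3 - 1*0) - 5))*(-2) = -22*(-2*(3 + 0)² - 2*(3 + 0)*(-5) - 2*(3 + 0)*√((3 + 0) - 5) - 2*(-5)*√((3 + 0) - 5))*(-2) = -22*(-2*3² - 2*3*(-5) - 2*3*√(3 - 5) - 2*(-5)*√(3 - 5))*(-2) = -22*(-2*9 + 30 - 2*3*√(-2) - 2*(-5)*√(-2))*(-2) = -22*(-18 + 30 - 2*3*I*√2 - 2*(-5)*I*√2)*(-2) = -22*(-18 + 30 - 6*I*√2 + 10*I*√2)*(-2) = -22*(12 + 4*I*√2)*(-2) = (-264 - 88*I*√2)*(-2) = 528 + 176*I*√2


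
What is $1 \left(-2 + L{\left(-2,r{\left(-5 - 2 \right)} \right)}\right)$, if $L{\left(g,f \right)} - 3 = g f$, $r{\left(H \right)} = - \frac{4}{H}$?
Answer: $- \frac{1}{7} \approx -0.14286$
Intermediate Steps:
$L{\left(g,f \right)} = 3 + f g$ ($L{\left(g,f \right)} = 3 + g f = 3 + f g$)
$1 \left(-2 + L{\left(-2,r{\left(-5 - 2 \right)} \right)}\right) = 1 \left(-2 + \left(3 + - \frac{4}{-5 - 2} \left(-2\right)\right)\right) = 1 \left(-2 + \left(3 + - \frac{4}{-7} \left(-2\right)\right)\right) = 1 \left(-2 + \left(3 + \left(-4\right) \left(- \frac{1}{7}\right) \left(-2\right)\right)\right) = 1 \left(-2 + \left(3 + \frac{4}{7} \left(-2\right)\right)\right) = 1 \left(-2 + \left(3 - \frac{8}{7}\right)\right) = 1 \left(-2 + \frac{13}{7}\right) = 1 \left(- \frac{1}{7}\right) = - \frac{1}{7}$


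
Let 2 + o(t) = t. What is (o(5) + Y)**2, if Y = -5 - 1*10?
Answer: 144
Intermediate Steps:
Y = -15 (Y = -5 - 10 = -15)
o(t) = -2 + t
(o(5) + Y)**2 = ((-2 + 5) - 15)**2 = (3 - 15)**2 = (-12)**2 = 144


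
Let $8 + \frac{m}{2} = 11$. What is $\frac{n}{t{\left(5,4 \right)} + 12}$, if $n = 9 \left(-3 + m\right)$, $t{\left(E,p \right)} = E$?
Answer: $\frac{27}{17} \approx 1.5882$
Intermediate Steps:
$m = 6$ ($m = -16 + 2 \cdot 11 = -16 + 22 = 6$)
$n = 27$ ($n = 9 \left(-3 + 6\right) = 9 \cdot 3 = 27$)
$\frac{n}{t{\left(5,4 \right)} + 12} = \frac{1}{5 + 12} \cdot 27 = \frac{1}{17} \cdot 27 = \frac{27}{17}$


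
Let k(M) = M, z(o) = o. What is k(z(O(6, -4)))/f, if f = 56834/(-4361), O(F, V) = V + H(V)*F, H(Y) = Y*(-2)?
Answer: -95942/28417 ≈ -3.3762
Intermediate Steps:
H(Y) = -2*Y
O(F, V) = V - 2*F*V (O(F, V) = V + (-2*V)*F = V - 2*F*V)
f = -56834/4361 (f = 56834*(-1/4361) = -56834/4361 ≈ -13.032)
k(z(O(6, -4)))/f = (-4*(1 - 2*6))/(-56834/4361) = -4*(1 - 12)*(-4361/56834) = -4*(-11)*(-4361/56834) = 44*(-4361/56834) = -95942/28417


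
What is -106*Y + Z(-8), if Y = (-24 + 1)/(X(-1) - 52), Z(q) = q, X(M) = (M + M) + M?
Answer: -2878/55 ≈ -52.327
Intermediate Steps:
X(M) = 3*M (X(M) = 2*M + M = 3*M)
Y = 23/55 (Y = (-24 + 1)/(3*(-1) - 52) = -23/(-3 - 52) = -23/(-55) = -23*(-1/55) = 23/55 ≈ 0.41818)
-106*Y + Z(-8) = -106*23/55 - 8 = -2438/55 - 8 = -2878/55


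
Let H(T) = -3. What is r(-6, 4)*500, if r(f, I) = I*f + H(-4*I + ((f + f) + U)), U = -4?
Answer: -13500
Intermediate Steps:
r(f, I) = -3 + I*f (r(f, I) = I*f - 3 = -3 + I*f)
r(-6, 4)*500 = (-3 + 4*(-6))*500 = (-3 - 24)*500 = -27*500 = -13500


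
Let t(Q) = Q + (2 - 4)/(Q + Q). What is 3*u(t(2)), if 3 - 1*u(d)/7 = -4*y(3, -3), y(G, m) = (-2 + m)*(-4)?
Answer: 1743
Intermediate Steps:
y(G, m) = 8 - 4*m
t(Q) = Q - 1/Q (t(Q) = Q - 2*1/(2*Q) = Q - 1/Q)
u(d) = 581 (u(d) = 21 - (-28)*(8 - 4*(-3)) = 21 - (-28)*(8 + 12) = 21 - (-28)*20 = 21 - 7*(-80) = 21 + 560 = 581)
3*u(t(2)) = 3*581 = 1743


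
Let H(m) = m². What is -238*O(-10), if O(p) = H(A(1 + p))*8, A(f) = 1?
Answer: -1904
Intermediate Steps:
O(p) = 8 (O(p) = 1²*8 = 1*8 = 8)
-238*O(-10) = -238*8 = -1904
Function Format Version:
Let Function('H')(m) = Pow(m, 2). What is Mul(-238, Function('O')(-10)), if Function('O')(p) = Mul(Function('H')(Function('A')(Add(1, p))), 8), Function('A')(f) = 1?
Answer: -1904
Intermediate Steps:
Function('O')(p) = 8 (Function('O')(p) = Mul(Pow(1, 2), 8) = Mul(1, 8) = 8)
Mul(-238, Function('O')(-10)) = Mul(-238, 8) = -1904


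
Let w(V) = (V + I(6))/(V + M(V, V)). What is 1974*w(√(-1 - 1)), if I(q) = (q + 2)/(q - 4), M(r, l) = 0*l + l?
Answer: 987 - 1974*I*√2 ≈ 987.0 - 2791.7*I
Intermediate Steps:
M(r, l) = l (M(r, l) = 0 + l = l)
I(q) = (2 + q)/(-4 + q)
w(V) = (4 + V)/(2*V) (w(V) = (V + (2 + 6)/(-4 + 6))/(V + V) = (V + 8/2)/((2*V)) = (V + (½)*8)*(1/(2*V)) = (V + 4)*(1/(2*V)) = (4 + V)*(1/(2*V)) = (4 + V)/(2*V))
1974*w(√(-1 - 1)) = 1974*((4 + √(-1 - 1))/(2*(√(-1 - 1)))) = 1974*((4 + √(-2))/(2*(√(-2)))) = 1974*((4 + I*√2)/(2*((I*√2)))) = 1974*((-I*√2/2)*(4 + I*√2)/2) = 1974*(-I*√2*(4 + I*√2)/4) = -987*I*√2*(4 + I*√2)/2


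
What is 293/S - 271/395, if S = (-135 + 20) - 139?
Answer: -184569/100330 ≈ -1.8396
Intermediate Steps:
S = -254 (S = -115 - 139 = -254)
293/S - 271/395 = 293/(-254) - 271/395 = 293*(-1/254) - 271*1/395 = -293/254 - 271/395 = -184569/100330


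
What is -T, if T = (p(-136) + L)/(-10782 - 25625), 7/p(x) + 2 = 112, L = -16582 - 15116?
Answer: -3486773/4004770 ≈ -0.87066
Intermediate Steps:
L = -31698
p(x) = 7/110 (p(x) = 7/(-2 + 112) = 7/110)
T = 3486773/4004770 (T = (7/110 - 31698)/(-10782 - 25625) = -3486773/110/(-36407) = -3486773/110*(-1/36407) = 3486773/4004770 ≈ 0.87066)
-T = -1*3486773/4004770 = -3486773/4004770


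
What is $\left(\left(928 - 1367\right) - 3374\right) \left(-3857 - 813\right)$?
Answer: $17806710$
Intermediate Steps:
$\left(\left(928 - 1367\right) - 3374\right) \left(-3857 - 813\right) = \left(\left(928 - 1367\right) - 3374\right) \left(-4670\right) = \left(-439 - 3374\right) \left(-4670\right) = \left(-3813\right) \left(-4670\right) = 17806710$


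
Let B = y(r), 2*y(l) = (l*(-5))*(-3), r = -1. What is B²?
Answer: 225/4 ≈ 56.250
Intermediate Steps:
y(l) = 15*l/2 (y(l) = ((l*(-5))*(-3))/2 = (-5*l*(-3))/2 = (15*l)/2 = 15*l/2)
B = -15/2 (B = (15/2)*(-1) = -15/2 ≈ -7.5000)
B² = (-15/2)² = 225/4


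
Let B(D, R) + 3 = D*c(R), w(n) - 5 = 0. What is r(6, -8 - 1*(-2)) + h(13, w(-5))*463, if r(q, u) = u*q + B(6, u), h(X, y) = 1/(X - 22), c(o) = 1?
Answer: -760/9 ≈ -84.444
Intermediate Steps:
w(n) = 5 (w(n) = 5 + 0 = 5)
h(X, y) = 1/(-22 + X)
B(D, R) = -3 + D (B(D, R) = -3 + D*1 = -3 + D)
r(q, u) = 3 + q*u (r(q, u) = u*q + (-3 + 6) = q*u + 3 = 3 + q*u)
r(6, -8 - 1*(-2)) + h(13, w(-5))*463 = (3 + 6*(-8 - 1*(-2))) + 463/(-22 + 13) = (3 + 6*(-8 + 2)) + 463/(-9) = (3 + 6*(-6)) - ⅑*463 = (3 - 36) - 463/9 = -33 - 463/9 = -760/9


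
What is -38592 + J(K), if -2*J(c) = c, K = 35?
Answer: -77219/2 ≈ -38610.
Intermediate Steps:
J(c) = -c/2
-38592 + J(K) = -38592 - ½*35 = -38592 - 35/2 = -77219/2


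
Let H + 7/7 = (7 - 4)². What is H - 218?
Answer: -210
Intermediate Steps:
H = 8 (H = -1 + (7 - 4)² = -1 + 3² = -1 + 9 = 8)
H - 218 = 8 - 218 = -210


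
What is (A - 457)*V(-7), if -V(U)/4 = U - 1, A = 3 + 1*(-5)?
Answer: -14688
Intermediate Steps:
A = -2 (A = 3 - 5 = -2)
V(U) = 4 - 4*U (V(U) = -4*(U - 1) = -4*(-1 + U) = 4 - 4*U)
(A - 457)*V(-7) = (-2 - 457)*(4 - 4*(-7)) = -459*(4 + 28) = -459*32 = -14688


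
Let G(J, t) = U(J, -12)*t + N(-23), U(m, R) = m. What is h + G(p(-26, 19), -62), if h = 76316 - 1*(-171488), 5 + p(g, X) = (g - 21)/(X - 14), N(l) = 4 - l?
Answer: 1243619/5 ≈ 2.4872e+5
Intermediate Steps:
p(g, X) = -5 + (-21 + g)/(-14 + X) (p(g, X) = -5 + (g - 21)/(X - 14) = -5 + (-21 + g)/(-14 + X))
G(J, t) = 27 + J*t (G(J, t) = J*t + (4 - 1*(-23)) = J*t + (4 + 23) = J*t + 27 = 27 + J*t)
h = 247804 (h = 76316 + 171488 = 247804)
h + G(p(-26, 19), -62) = 247804 + (27 + ((49 - 26 - 5*19)/(-14 + 19))*(-62)) = 247804 + (27 + ((49 - 26 - 95)/5)*(-62)) = 247804 + (27 + ((⅕)*(-72))*(-62)) = 247804 + (27 - 72/5*(-62)) = 247804 + (27 + 4464/5) = 247804 + 4599/5 = 1243619/5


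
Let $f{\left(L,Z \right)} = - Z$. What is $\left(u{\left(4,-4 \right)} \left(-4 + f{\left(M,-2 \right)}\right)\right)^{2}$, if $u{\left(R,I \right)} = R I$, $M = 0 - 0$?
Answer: $1024$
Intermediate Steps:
$M = 0$ ($M = 0 + 0 = 0$)
$u{\left(R,I \right)} = I R$
$\left(u{\left(4,-4 \right)} \left(-4 + f{\left(M,-2 \right)}\right)\right)^{2} = \left(\left(-4\right) 4 \left(-4 - -2\right)\right)^{2} = \left(- 16 \left(-4 + 2\right)\right)^{2} = \left(\left(-16\right) \left(-2\right)\right)^{2} = 32^{2} = 1024$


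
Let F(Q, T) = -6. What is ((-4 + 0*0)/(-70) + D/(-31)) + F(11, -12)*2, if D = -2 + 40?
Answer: -14288/1085 ≈ -13.169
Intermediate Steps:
D = 38
((-4 + 0*0)/(-70) + D/(-31)) + F(11, -12)*2 = ((-4 + 0*0)/(-70) + 38/(-31)) - 6*2 = ((-4 + 0)*(-1/70) + 38*(-1/31)) - 12 = (-4*(-1/70) - 38/31) - 12 = (2/35 - 38/31) - 12 = -1268/1085 - 12 = -14288/1085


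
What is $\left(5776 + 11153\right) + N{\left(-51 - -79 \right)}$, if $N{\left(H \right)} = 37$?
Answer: $16966$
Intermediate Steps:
$\left(5776 + 11153\right) + N{\left(-51 - -79 \right)} = \left(5776 + 11153\right) + 37 = 16929 + 37 = 16966$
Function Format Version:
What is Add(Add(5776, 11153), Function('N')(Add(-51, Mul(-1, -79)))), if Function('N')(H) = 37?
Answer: 16966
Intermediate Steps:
Add(Add(5776, 11153), Function('N')(Add(-51, Mul(-1, -79)))) = Add(Add(5776, 11153), 37) = Add(16929, 37) = 16966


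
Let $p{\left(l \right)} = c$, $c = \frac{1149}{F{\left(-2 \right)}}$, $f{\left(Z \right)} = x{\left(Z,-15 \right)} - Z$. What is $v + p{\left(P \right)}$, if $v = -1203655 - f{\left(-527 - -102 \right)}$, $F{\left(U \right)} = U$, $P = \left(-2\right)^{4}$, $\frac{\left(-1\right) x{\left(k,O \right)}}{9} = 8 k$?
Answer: $- \frac{2470509}{2} \approx -1.2353 \cdot 10^{6}$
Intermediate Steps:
$x{\left(k,O \right)} = - 72 k$ ($x{\left(k,O \right)} = - 9 \cdot 8 k = - 72 k$)
$f{\left(Z \right)} = - 73 Z$ ($f{\left(Z \right)} = - 72 Z - Z = - 73 Z$)
$P = 16$
$v = -1234680$ ($v = -1203655 - - 73 \left(-527 - -102\right) = -1203655 - - 73 \left(-527 + 102\right) = -1203655 - \left(-73\right) \left(-425\right) = -1203655 - 31025 = -1234680$)
$c = - \frac{1149}{2}$ ($c = \frac{1149}{-2} = 1149 \left(- \frac{1}{2}\right) = - \frac{1149}{2} \approx -574.5$)
$p{\left(l \right)} = - \frac{1149}{2}$
$v + p{\left(P \right)} = -1234680 - \frac{1149}{2} = - \frac{2470509}{2}$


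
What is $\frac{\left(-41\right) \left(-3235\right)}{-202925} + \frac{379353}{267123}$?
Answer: $\frac{2770023228}{3613728985} \approx 0.76653$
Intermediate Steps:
$\frac{\left(-41\right) \left(-3235\right)}{-202925} + \frac{379353}{267123} = 132635 \left(- \frac{1}{202925}\right) + 379353 \cdot \frac{1}{267123} = - \frac{26527}{40585} + \frac{126451}{89041} = \frac{2770023228}{3613728985}$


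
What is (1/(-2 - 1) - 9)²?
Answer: 784/9 ≈ 87.111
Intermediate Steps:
(1/(-2 - 1) - 9)² = (1/(-3) - 9)² = (-⅓ - 9)² = (-28/3)² = 784/9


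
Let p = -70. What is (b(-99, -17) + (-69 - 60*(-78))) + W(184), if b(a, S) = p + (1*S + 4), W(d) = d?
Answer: 4712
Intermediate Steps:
b(a, S) = -66 + S (b(a, S) = -70 + (1*S + 4) = -70 + (S + 4) = -70 + (4 + S) = -66 + S)
(b(-99, -17) + (-69 - 60*(-78))) + W(184) = ((-66 - 17) + (-69 - 60*(-78))) + 184 = (-83 + (-69 + 4680)) + 184 = (-83 + 4611) + 184 = 4528 + 184 = 4712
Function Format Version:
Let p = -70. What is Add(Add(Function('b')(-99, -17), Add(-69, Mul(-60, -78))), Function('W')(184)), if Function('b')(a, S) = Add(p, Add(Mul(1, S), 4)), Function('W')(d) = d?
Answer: 4712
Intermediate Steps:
Function('b')(a, S) = Add(-66, S) (Function('b')(a, S) = Add(-70, Add(Mul(1, S), 4)) = Add(-70, Add(S, 4)) = Add(-70, Add(4, S)) = Add(-66, S))
Add(Add(Function('b')(-99, -17), Add(-69, Mul(-60, -78))), Function('W')(184)) = Add(Add(Add(-66, -17), Add(-69, Mul(-60, -78))), 184) = Add(Add(-83, Add(-69, 4680)), 184) = Add(Add(-83, 4611), 184) = Add(4528, 184) = 4712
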